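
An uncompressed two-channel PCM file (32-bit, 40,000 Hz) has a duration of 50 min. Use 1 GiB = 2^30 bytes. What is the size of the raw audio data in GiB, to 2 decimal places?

0.89 GiB

Duration = 50 min = 3,000 s.
Bytes = 40,000 samples/s × 3,000 s × 4 bytes/sample × 2 ch = 960,000,000 bytes.
960,000,000 / 1,073,741,824 = 0.89 GiB.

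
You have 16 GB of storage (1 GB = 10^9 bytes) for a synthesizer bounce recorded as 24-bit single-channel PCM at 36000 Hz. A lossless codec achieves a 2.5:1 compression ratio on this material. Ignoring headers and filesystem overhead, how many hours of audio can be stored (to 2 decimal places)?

102.88 hours

Uncompressed byte rate = 36,000 × 3 × 1 = 108,000 bytes/s.
After 2.5:1 compression, effective rate ≈ 43200 bytes/s.
Capacity = 16 × 1,000,000,000 = 16,000,000,000 bytes.
16,000,000,000 / effective rate ≈ 370370.37 s → 102.88 hours.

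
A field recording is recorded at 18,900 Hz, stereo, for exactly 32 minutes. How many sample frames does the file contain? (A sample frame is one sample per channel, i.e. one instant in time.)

36,288,000 sample frames

exactly 32 minutes = 1,920 s.
18,900 samples/s × 1,920 s = 36,288,000 frames.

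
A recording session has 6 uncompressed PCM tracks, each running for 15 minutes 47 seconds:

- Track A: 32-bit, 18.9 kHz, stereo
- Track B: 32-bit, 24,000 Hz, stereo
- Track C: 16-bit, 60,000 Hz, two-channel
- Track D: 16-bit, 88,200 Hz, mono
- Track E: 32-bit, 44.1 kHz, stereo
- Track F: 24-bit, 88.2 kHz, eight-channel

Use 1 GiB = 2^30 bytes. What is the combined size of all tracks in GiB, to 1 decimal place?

15 minutes 47 seconds = 947 s.
Track A: 18,900 × 947 × 4 × 2 = 143,186,400 bytes.
Track B: 24,000 × 947 × 4 × 2 = 181,824,000 bytes.
Track C: 60,000 × 947 × 2 × 2 = 227,280,000 bytes.
Track D: 88,200 × 947 × 2 × 1 = 167,050,800 bytes.
Track E: 44,100 × 947 × 4 × 2 = 334,101,600 bytes.
Track F: 88,200 × 947 × 3 × 8 = 2,004,609,600 bytes.
Total = 3,058,052,400 bytes = 2.8 GiB.

2.8 GiB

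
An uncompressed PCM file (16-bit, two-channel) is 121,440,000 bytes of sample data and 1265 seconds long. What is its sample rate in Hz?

Bytes = sample_rate × seconds × bytes_per_sample × channels.
sample_rate = 121,440,000 / (1,265 × 2 × 2) = 121,440,000 / 5,060 = 24,000 Hz.

24,000 Hz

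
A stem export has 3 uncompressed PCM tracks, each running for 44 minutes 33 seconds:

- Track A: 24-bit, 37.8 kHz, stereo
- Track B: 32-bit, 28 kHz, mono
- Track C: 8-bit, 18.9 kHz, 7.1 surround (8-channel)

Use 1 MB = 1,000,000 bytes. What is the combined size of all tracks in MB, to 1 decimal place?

44 minutes 33 seconds = 2,673 s.
Track A: 37,800 × 2,673 × 3 × 2 = 606,236,400 bytes.
Track B: 28,000 × 2,673 × 4 × 1 = 299,376,000 bytes.
Track C: 18,900 × 2,673 × 1 × 8 = 404,157,600 bytes.
Total = 1,309,770,000 bytes = 1309.8 MB.

1309.8 MB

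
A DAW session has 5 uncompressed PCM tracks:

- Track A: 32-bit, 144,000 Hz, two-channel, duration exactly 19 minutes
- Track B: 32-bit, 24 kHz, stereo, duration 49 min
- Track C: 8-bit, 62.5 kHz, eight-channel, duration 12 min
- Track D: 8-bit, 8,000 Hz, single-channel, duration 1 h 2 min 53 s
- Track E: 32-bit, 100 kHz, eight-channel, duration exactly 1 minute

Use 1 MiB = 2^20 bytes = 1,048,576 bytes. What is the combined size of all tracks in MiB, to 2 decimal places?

Track A: exactly 19 minutes = 1,140 s; 144,000 × 1,140 × 4 × 2 = 1,313,280,000 bytes.
Track B: 49 min = 2,940 s; 24,000 × 2,940 × 4 × 2 = 564,480,000 bytes.
Track C: 12 min = 720 s; 62,500 × 720 × 1 × 8 = 360,000,000 bytes.
Track D: 1 h 2 min 53 s = 3,773 s; 8,000 × 3,773 × 1 × 1 = 30,184,000 bytes.
Track E: exactly 1 minute = 60 s; 100,000 × 60 × 4 × 8 = 192,000,000 bytes.
Total = 2,459,944,000 bytes = 2345.99 MiB.

2345.99 MiB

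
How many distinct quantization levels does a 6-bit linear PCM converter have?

64 levels

2^6 = 64.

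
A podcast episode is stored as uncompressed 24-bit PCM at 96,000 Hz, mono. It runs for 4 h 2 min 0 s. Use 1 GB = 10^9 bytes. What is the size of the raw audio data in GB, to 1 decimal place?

4.2 GB

Duration = 4 h 2 min 0 s = 14,520 s.
Bytes = 96,000 samples/s × 14,520 s × 3 bytes/sample × 1 ch = 4,181,760,000 bytes.
4,181,760,000 / 1,000,000,000 = 4.2 GB.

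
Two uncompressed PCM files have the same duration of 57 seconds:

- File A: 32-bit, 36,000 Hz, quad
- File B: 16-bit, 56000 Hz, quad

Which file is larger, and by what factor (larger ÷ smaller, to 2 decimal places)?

File A: 36,000 × 4 × 4 = 576,000 bytes/s.
File B: 56,000 × 2 × 4 = 448,000 bytes/s.
File A is larger; ratio = 32,832,000 / 25,536,000 = 1.29.

File A, by a factor of 1.29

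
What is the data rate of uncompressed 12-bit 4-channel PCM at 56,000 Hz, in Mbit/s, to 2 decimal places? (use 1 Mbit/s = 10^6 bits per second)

Bit rate = 56,000 × 12 × 4 = 2,688,000 bits/s.
= 2.69 Mbit/s.

2.69 Mbit/s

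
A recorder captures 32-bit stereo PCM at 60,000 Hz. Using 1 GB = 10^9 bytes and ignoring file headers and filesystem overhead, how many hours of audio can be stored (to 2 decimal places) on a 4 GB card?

2.31 hours

Uncompressed byte rate = 60,000 × 4 × 2 = 480,000 bytes/s.
Capacity = 4 × 1,000,000,000 = 4,000,000,000 bytes.
4,000,000,000 / 480,000 ≈ 8333.33 s → 2.31 hours.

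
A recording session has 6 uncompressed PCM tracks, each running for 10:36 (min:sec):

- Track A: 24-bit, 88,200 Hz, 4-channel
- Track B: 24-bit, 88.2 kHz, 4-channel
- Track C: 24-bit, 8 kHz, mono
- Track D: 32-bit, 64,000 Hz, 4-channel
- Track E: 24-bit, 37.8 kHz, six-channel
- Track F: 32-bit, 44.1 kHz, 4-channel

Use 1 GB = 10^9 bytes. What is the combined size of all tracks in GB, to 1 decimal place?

2.9 GB

10:36 (min:sec) = 636 s.
Track A: 88,200 × 636 × 3 × 4 = 673,142,400 bytes.
Track B: 88,200 × 636 × 3 × 4 = 673,142,400 bytes.
Track C: 8,000 × 636 × 3 × 1 = 15,264,000 bytes.
Track D: 64,000 × 636 × 4 × 4 = 651,264,000 bytes.
Track E: 37,800 × 636 × 3 × 6 = 432,734,400 bytes.
Track F: 44,100 × 636 × 4 × 4 = 448,761,600 bytes.
Total = 2,894,308,800 bytes = 2.9 GB.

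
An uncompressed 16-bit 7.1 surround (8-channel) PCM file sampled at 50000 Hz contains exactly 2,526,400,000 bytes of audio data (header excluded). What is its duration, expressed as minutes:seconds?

Byte rate = 50,000 × 2 × 8 = 800,000 bytes/s.
Duration = 2,526,400,000 / 800,000 = 3,158 s.
3,158 s = 52:38.

52:38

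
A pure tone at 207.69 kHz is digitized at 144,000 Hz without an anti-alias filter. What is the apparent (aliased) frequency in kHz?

Nyquist = 144,000/2 = 72,000 Hz; 207,690 Hz exceeds it.
Alias = |207,690 − 1×144,000| = |207,690 − 144,000| = 63,690 Hz = 63.69 kHz.

63.69 kHz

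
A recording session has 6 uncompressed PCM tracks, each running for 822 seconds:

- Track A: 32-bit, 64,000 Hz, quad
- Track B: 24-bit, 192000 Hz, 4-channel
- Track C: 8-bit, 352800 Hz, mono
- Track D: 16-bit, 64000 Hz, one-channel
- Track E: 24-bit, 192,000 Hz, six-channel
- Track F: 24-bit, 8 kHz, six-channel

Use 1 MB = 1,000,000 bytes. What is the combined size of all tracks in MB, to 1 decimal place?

Track A: 64,000 × 822 × 4 × 4 = 841,728,000 bytes.
Track B: 192,000 × 822 × 3 × 4 = 1,893,888,000 bytes.
Track C: 352,800 × 822 × 1 × 1 = 290,001,600 bytes.
Track D: 64,000 × 822 × 2 × 1 = 105,216,000 bytes.
Track E: 192,000 × 822 × 3 × 6 = 2,840,832,000 bytes.
Track F: 8,000 × 822 × 3 × 6 = 118,368,000 bytes.
Total = 6,090,033,600 bytes = 6090.0 MB.

6090.0 MB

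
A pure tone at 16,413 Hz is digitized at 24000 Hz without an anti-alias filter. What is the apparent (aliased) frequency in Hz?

7,587 Hz

Nyquist = 24,000/2 = 12,000 Hz; 16,413 Hz exceeds it.
Alias = |16,413 − 1×24,000| = |16,413 − 24,000| = 7,587 Hz.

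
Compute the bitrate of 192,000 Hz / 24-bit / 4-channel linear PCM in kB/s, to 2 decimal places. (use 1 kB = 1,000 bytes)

Bit rate = 192,000 × 24 × 4 = 18,432,000 bits/s.
18,432,000 / 8 = 2,304,000 B/s = 2304.00 kB/s.

2304.00 kB/s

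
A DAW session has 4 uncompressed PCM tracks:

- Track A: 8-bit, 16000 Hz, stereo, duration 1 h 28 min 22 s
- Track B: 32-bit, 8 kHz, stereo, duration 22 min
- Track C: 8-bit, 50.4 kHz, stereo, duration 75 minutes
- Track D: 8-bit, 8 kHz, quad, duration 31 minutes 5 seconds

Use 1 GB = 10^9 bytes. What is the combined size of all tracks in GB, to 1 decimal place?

0.8 GB

Track A: 1 h 28 min 22 s = 5,302 s; 16,000 × 5,302 × 1 × 2 = 169,664,000 bytes.
Track B: 22 min = 1,320 s; 8,000 × 1,320 × 4 × 2 = 84,480,000 bytes.
Track C: 75 minutes = 4,500 s; 50,400 × 4,500 × 1 × 2 = 453,600,000 bytes.
Track D: 31 minutes 5 seconds = 1,865 s; 8,000 × 1,865 × 1 × 4 = 59,680,000 bytes.
Total = 767,424,000 bytes = 0.8 GB.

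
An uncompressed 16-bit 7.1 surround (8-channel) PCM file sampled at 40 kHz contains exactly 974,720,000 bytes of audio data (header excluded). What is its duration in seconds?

1,523 seconds

Byte rate = 40,000 × 2 × 8 = 640,000 bytes/s.
Duration = 974,720,000 / 640,000 = 1,523 s.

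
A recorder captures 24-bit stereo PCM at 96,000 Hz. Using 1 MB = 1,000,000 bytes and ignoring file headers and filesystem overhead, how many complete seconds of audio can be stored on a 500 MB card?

868 seconds

Uncompressed byte rate = 96,000 × 3 × 2 = 576,000 bytes/s.
Capacity = 500 × 1,000,000 = 500,000,000 bytes.
500,000,000 / 576,000 ≈ 868.06 s → 868 seconds.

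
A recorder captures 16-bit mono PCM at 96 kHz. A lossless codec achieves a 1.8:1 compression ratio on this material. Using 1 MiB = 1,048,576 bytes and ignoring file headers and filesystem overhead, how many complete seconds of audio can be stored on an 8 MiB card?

Uncompressed byte rate = 96,000 × 2 × 1 = 192,000 bytes/s.
After 1.8:1 compression, effective rate ≈ 106666.67 bytes/s.
Capacity = 8 × 1,048,576 = 8,388,608 bytes.
8,388,608 / effective rate ≈ 78.64 s → 78 seconds.

78 seconds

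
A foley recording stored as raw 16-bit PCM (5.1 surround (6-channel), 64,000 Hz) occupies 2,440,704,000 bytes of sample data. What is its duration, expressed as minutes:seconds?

Byte rate = 64,000 × 2 × 6 = 768,000 bytes/s.
Duration = 2,440,704,000 / 768,000 = 3,178 s.
3,178 s = 52:58.

52:58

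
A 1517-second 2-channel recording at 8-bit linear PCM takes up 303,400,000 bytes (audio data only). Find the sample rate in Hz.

Bytes = sample_rate × seconds × bytes_per_sample × channels.
sample_rate = 303,400,000 / (1,517 × 1 × 2) = 303,400,000 / 3,034 = 100,000 Hz.

100,000 Hz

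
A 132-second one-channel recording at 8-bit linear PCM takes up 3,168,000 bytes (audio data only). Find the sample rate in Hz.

24,000 Hz

Bytes = sample_rate × seconds × bytes_per_sample × channels.
sample_rate = 3,168,000 / (132 × 1 × 1) = 3,168,000 / 132 = 24,000 Hz.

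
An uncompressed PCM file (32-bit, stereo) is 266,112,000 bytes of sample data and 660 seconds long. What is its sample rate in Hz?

Bytes = sample_rate × seconds × bytes_per_sample × channels.
sample_rate = 266,112,000 / (660 × 4 × 2) = 266,112,000 / 5,280 = 50,400 Hz.

50,400 Hz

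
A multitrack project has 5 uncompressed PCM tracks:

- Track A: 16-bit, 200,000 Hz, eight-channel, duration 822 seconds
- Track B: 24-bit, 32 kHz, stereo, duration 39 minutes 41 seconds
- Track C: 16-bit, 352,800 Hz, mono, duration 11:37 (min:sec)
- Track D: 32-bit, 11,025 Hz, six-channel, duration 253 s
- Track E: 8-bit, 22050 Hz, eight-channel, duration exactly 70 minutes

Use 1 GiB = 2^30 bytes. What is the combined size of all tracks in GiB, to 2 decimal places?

Track A: 200,000 × 822 × 2 × 8 = 2,630,400,000 bytes.
Track B: 39 minutes 41 seconds = 2,381 s; 32,000 × 2,381 × 3 × 2 = 457,152,000 bytes.
Track C: 11:37 (min:sec) = 697 s; 352,800 × 697 × 2 × 1 = 491,803,200 bytes.
Track D: 11,025 × 253 × 4 × 6 = 66,943,800 bytes.
Track E: exactly 70 minutes = 4,200 s; 22,050 × 4,200 × 1 × 8 = 740,880,000 bytes.
Total = 4,387,179,000 bytes = 4.09 GiB.

4.09 GiB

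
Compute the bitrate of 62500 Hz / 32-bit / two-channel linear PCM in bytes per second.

500,000 bytes/s

Bit rate = 62,500 × 32 × 2 = 4,000,000 bits/s.
4,000,000 / 8 = 500,000 bytes/s.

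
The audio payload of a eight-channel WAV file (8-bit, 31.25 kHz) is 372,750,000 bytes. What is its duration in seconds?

1,491 seconds

Byte rate = 31,250 × 1 × 8 = 250,000 bytes/s.
Duration = 372,750,000 / 250,000 = 1,491 s.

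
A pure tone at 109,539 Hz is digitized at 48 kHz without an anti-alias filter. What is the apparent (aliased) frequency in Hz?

13,539 Hz

Nyquist = 48,000/2 = 24,000 Hz; 109,539 Hz exceeds it.
Alias = |109,539 − 2×48,000| = |109,539 − 96,000| = 13,539 Hz.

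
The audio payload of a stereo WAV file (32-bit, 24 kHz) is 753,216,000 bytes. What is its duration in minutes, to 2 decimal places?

Byte rate = 24,000 × 4 × 2 = 192,000 bytes/s.
Duration = 753,216,000 / 192,000 = 3,923 s.
3,923 s / 60 = 65.38 minutes.

65.38 minutes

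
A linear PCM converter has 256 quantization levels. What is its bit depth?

log2(256) = 8.

8 bits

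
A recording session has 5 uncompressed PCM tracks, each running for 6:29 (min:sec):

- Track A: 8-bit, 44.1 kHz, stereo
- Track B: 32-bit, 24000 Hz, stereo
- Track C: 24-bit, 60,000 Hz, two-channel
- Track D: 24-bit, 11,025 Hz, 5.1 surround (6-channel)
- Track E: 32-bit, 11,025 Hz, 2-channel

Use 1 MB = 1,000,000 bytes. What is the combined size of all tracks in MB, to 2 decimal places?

6:29 (min:sec) = 389 s.
Track A: 44,100 × 389 × 1 × 2 = 34,309,800 bytes.
Track B: 24,000 × 389 × 4 × 2 = 74,688,000 bytes.
Track C: 60,000 × 389 × 3 × 2 = 140,040,000 bytes.
Track D: 11,025 × 389 × 3 × 6 = 77,197,050 bytes.
Track E: 11,025 × 389 × 4 × 2 = 34,309,800 bytes.
Total = 360,544,650 bytes = 360.54 MB.

360.54 MB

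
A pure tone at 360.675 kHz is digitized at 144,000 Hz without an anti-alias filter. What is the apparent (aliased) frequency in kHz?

71.325 kHz

Nyquist = 144,000/2 = 72,000 Hz; 360,675 Hz exceeds it.
Alias = |360,675 − 3×144,000| = |360,675 − 432,000| = 71,325 Hz = 71.325 kHz.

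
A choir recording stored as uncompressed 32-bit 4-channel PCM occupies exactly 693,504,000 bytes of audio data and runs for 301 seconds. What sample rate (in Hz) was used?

Bytes = sample_rate × seconds × bytes_per_sample × channels.
sample_rate = 693,504,000 / (301 × 4 × 4) = 693,504,000 / 4,816 = 144,000 Hz.

144,000 Hz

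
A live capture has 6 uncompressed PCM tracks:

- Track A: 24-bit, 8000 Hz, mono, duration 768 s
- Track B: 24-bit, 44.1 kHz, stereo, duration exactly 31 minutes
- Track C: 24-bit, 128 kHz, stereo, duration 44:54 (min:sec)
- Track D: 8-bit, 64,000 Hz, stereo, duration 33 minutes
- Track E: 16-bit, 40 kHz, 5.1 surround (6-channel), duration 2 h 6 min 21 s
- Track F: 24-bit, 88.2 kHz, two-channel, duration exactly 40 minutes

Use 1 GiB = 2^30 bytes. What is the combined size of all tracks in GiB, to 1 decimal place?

7.2 GiB

Track A: 8,000 × 768 × 3 × 1 = 18,432,000 bytes.
Track B: exactly 31 minutes = 1,860 s; 44,100 × 1,860 × 3 × 2 = 492,156,000 bytes.
Track C: 44:54 (min:sec) = 2,694 s; 128,000 × 2,694 × 3 × 2 = 2,068,992,000 bytes.
Track D: 33 minutes = 1,980 s; 64,000 × 1,980 × 1 × 2 = 253,440,000 bytes.
Track E: 2 h 6 min 21 s = 7,581 s; 40,000 × 7,581 × 2 × 6 = 3,638,880,000 bytes.
Track F: exactly 40 minutes = 2,400 s; 88,200 × 2,400 × 3 × 2 = 1,270,080,000 bytes.
Total = 7,741,980,000 bytes = 7.2 GiB.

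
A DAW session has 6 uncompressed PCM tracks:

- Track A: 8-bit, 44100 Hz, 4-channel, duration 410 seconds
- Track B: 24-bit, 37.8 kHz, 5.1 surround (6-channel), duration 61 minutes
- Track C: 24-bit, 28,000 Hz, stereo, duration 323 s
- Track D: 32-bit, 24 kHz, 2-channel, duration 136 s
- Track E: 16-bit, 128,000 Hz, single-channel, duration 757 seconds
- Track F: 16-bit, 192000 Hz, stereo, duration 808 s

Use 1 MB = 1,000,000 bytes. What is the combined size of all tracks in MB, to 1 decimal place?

3457.3 MB

Track A: 44,100 × 410 × 1 × 4 = 72,324,000 bytes.
Track B: 61 minutes = 3,660 s; 37,800 × 3,660 × 3 × 6 = 2,490,264,000 bytes.
Track C: 28,000 × 323 × 3 × 2 = 54,264,000 bytes.
Track D: 24,000 × 136 × 4 × 2 = 26,112,000 bytes.
Track E: 128,000 × 757 × 2 × 1 = 193,792,000 bytes.
Track F: 192,000 × 808 × 2 × 2 = 620,544,000 bytes.
Total = 3,457,300,000 bytes = 3457.3 MB.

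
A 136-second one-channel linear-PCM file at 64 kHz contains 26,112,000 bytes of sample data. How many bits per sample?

24 bits

Bytes per sample = 26,112,000 / (64,000 × 136 × 1) = 26,112,000 / 8,704,000 = 3.
Bit depth = 3 × 8 = 24 bits.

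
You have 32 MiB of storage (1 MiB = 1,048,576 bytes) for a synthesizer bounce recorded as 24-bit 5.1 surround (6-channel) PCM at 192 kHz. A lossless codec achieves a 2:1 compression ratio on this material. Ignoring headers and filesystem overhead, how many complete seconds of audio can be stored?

Uncompressed byte rate = 192,000 × 3 × 6 = 3,456,000 bytes/s.
After 2:1 compression, effective rate ≈ 1728000 bytes/s.
Capacity = 32 × 1,048,576 = 33,554,432 bytes.
33,554,432 / effective rate ≈ 19.42 s → 19 seconds.

19 seconds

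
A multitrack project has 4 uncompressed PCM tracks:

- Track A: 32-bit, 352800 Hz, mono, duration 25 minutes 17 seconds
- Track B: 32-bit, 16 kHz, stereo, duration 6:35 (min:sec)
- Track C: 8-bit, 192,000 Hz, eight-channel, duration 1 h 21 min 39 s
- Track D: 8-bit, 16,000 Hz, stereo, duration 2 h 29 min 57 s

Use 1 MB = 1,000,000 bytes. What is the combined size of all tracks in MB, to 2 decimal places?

Track A: 25 minutes 17 seconds = 1,517 s; 352,800 × 1,517 × 4 × 1 = 2,140,790,400 bytes.
Track B: 6:35 (min:sec) = 395 s; 16,000 × 395 × 4 × 2 = 50,560,000 bytes.
Track C: 1 h 21 min 39 s = 4,899 s; 192,000 × 4,899 × 1 × 8 = 7,524,864,000 bytes.
Track D: 2 h 29 min 57 s = 8,997 s; 16,000 × 8,997 × 1 × 2 = 287,904,000 bytes.
Total = 10,004,118,400 bytes = 10004.12 MB.

10004.12 MB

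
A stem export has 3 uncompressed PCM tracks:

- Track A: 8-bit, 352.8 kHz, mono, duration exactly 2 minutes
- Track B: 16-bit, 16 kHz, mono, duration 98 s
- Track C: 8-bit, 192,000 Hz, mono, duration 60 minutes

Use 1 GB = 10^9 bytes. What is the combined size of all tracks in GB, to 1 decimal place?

0.7 GB

Track A: exactly 2 minutes = 120 s; 352,800 × 120 × 1 × 1 = 42,336,000 bytes.
Track B: 16,000 × 98 × 2 × 1 = 3,136,000 bytes.
Track C: 60 minutes = 3,600 s; 192,000 × 3,600 × 1 × 1 = 691,200,000 bytes.
Total = 736,672,000 bytes = 0.7 GB.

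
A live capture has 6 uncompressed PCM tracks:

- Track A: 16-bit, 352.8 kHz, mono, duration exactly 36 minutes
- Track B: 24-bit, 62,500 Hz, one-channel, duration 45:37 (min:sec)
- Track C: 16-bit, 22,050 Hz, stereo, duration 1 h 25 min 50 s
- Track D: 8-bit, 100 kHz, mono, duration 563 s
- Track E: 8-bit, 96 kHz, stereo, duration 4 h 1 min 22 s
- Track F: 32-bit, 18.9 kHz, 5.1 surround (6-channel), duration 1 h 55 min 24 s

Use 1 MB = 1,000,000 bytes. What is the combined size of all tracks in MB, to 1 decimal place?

8469.1 MB

Track A: exactly 36 minutes = 2,160 s; 352,800 × 2,160 × 2 × 1 = 1,524,096,000 bytes.
Track B: 45:37 (min:sec) = 2,737 s; 62,500 × 2,737 × 3 × 1 = 513,187,500 bytes.
Track C: 1 h 25 min 50 s = 5,150 s; 22,050 × 5,150 × 2 × 2 = 454,230,000 bytes.
Track D: 100,000 × 563 × 1 × 1 = 56,300,000 bytes.
Track E: 4 h 1 min 22 s = 14,482 s; 96,000 × 14,482 × 1 × 2 = 2,780,544,000 bytes.
Track F: 1 h 55 min 24 s = 6,924 s; 18,900 × 6,924 × 4 × 6 = 3,140,726,400 bytes.
Total = 8,469,083,900 bytes = 8469.1 MB.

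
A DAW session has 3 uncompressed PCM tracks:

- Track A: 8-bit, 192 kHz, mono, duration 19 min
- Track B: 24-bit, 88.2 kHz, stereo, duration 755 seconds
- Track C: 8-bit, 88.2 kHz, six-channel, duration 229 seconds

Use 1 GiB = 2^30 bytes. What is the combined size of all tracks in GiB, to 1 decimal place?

Track A: 19 min = 1,140 s; 192,000 × 1,140 × 1 × 1 = 218,880,000 bytes.
Track B: 88,200 × 755 × 3 × 2 = 399,546,000 bytes.
Track C: 88,200 × 229 × 1 × 6 = 121,186,800 bytes.
Total = 739,612,800 bytes = 0.7 GiB.

0.7 GiB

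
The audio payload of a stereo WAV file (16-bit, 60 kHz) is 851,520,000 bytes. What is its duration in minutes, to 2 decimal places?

59.13 minutes

Byte rate = 60,000 × 2 × 2 = 240,000 bytes/s.
Duration = 851,520,000 / 240,000 = 3,548 s.
3,548 s / 60 = 59.13 minutes.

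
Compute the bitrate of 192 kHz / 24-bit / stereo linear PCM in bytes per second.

1,152,000 bytes/s

Bit rate = 192,000 × 24 × 2 = 9,216,000 bits/s.
9,216,000 / 8 = 1,152,000 bytes/s.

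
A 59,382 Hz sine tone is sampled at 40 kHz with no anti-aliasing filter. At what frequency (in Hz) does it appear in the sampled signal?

19,382 Hz

Nyquist = 40,000/2 = 20,000 Hz; 59,382 Hz exceeds it.
Alias = |59,382 − 1×40,000| = |59,382 − 40,000| = 19,382 Hz.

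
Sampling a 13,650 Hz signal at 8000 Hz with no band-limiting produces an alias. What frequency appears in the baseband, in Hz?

2,350 Hz

Nyquist = 8,000/2 = 4,000 Hz; 13,650 Hz exceeds it.
Alias = |13,650 − 2×8,000| = |13,650 − 16,000| = 2,350 Hz.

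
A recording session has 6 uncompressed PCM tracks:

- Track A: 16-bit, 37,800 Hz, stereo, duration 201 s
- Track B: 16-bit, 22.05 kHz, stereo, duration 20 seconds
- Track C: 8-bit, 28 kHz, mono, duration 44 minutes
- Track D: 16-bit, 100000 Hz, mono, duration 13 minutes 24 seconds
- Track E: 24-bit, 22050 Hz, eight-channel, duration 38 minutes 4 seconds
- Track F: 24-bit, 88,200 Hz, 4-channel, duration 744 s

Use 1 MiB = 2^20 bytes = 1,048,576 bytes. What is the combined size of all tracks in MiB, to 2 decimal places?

Track A: 37,800 × 201 × 2 × 2 = 30,391,200 bytes.
Track B: 22,050 × 20 × 2 × 2 = 1,764,000 bytes.
Track C: 44 minutes = 2,640 s; 28,000 × 2,640 × 1 × 1 = 73,920,000 bytes.
Track D: 13 minutes 24 seconds = 804 s; 100,000 × 804 × 2 × 1 = 160,800,000 bytes.
Track E: 38 minutes 4 seconds = 2,284 s; 22,050 × 2,284 × 3 × 8 = 1,208,692,800 bytes.
Track F: 88,200 × 744 × 3 × 4 = 787,449,600 bytes.
Total = 2,263,017,600 bytes = 2158.18 MiB.

2158.18 MiB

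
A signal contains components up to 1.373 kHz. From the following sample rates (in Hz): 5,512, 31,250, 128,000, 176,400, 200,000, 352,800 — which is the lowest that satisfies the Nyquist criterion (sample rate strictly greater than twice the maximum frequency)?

Need sample rate > 2 × 1,373 = 2,746 Hz.
Lowest listed rate above 2,746 Hz is 5,512 Hz.

5,512 Hz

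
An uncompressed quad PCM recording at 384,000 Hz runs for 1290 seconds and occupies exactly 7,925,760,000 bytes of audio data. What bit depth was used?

32 bits

Bytes per sample = 7,925,760,000 / (384,000 × 1,290 × 4) = 7,925,760,000 / 1,981,440,000 = 4.
Bit depth = 4 × 8 = 32 bits.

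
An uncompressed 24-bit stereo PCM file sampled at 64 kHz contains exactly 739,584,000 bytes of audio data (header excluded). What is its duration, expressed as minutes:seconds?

Byte rate = 64,000 × 3 × 2 = 384,000 bytes/s.
Duration = 739,584,000 / 384,000 = 1,926 s.
1,926 s = 32:06.

32:06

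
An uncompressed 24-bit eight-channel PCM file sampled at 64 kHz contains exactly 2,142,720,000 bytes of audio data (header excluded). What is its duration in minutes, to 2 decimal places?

Byte rate = 64,000 × 3 × 8 = 1,536,000 bytes/s.
Duration = 2,142,720,000 / 1,536,000 = 1,395 s.
1,395 s / 60 = 23.25 minutes.

23.25 minutes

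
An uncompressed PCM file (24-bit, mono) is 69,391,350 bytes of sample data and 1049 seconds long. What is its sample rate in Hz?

Bytes = sample_rate × seconds × bytes_per_sample × channels.
sample_rate = 69,391,350 / (1,049 × 3 × 1) = 69,391,350 / 3,147 = 22,050 Hz.

22,050 Hz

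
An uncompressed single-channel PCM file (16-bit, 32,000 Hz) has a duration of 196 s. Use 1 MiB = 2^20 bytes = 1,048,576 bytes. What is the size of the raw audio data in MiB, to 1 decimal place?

12.0 MiB

Bytes = 32,000 samples/s × 196 s × 2 bytes/sample × 1 ch = 12,544,000 bytes.
12,544,000 / 1,048,576 = 12.0 MiB.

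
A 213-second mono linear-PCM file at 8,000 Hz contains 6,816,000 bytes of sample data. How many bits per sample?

Bytes per sample = 6,816,000 / (8,000 × 213 × 1) = 6,816,000 / 1,704,000 = 4.
Bit depth = 4 × 8 = 32 bits.

32 bits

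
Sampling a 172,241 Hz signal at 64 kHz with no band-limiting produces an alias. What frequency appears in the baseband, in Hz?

19,759 Hz

Nyquist = 64,000/2 = 32,000 Hz; 172,241 Hz exceeds it.
Alias = |172,241 − 3×64,000| = |172,241 − 192,000| = 19,759 Hz.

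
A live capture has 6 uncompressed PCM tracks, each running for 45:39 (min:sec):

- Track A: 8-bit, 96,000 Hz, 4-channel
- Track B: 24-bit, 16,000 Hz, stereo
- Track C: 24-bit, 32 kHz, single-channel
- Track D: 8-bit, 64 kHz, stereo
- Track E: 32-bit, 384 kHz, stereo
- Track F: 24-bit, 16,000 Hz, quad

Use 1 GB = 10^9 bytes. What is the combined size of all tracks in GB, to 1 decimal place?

45:39 (min:sec) = 2,739 s.
Track A: 96,000 × 2,739 × 1 × 4 = 1,051,776,000 bytes.
Track B: 16,000 × 2,739 × 3 × 2 = 262,944,000 bytes.
Track C: 32,000 × 2,739 × 3 × 1 = 262,944,000 bytes.
Track D: 64,000 × 2,739 × 1 × 2 = 350,592,000 bytes.
Track E: 384,000 × 2,739 × 4 × 2 = 8,414,208,000 bytes.
Track F: 16,000 × 2,739 × 3 × 4 = 525,888,000 bytes.
Total = 10,868,352,000 bytes = 10.9 GB.

10.9 GB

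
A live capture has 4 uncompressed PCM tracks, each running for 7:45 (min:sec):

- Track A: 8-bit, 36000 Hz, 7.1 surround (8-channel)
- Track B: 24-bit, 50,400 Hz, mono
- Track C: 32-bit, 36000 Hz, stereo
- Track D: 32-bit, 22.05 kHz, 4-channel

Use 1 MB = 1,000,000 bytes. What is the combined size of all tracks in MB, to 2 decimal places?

7:45 (min:sec) = 465 s.
Track A: 36,000 × 465 × 1 × 8 = 133,920,000 bytes.
Track B: 50,400 × 465 × 3 × 1 = 70,308,000 bytes.
Track C: 36,000 × 465 × 4 × 2 = 133,920,000 bytes.
Track D: 22,050 × 465 × 4 × 4 = 164,052,000 bytes.
Total = 502,200,000 bytes = 502.20 MB.

502.20 MB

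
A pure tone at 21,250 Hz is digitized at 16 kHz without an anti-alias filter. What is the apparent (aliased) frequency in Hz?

5,250 Hz

Nyquist = 16,000/2 = 8,000 Hz; 21,250 Hz exceeds it.
Alias = |21,250 − 1×16,000| = |21,250 − 16,000| = 5,250 Hz.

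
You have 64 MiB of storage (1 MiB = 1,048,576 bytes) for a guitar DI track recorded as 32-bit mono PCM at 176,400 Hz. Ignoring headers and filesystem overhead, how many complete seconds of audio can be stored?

Uncompressed byte rate = 176,400 × 4 × 1 = 705,600 bytes/s.
Capacity = 64 × 1,048,576 = 67,108,864 bytes.
67,108,864 / 705,600 ≈ 95.11 s → 95 seconds.

95 seconds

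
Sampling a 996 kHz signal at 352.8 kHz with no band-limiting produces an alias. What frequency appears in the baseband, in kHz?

Nyquist = 352,800/2 = 176,400 Hz; 996,000 Hz exceeds it.
Alias = |996,000 − 3×352,800| = |996,000 − 1,058,400| = 62,400 Hz = 62.4 kHz.

62.4 kHz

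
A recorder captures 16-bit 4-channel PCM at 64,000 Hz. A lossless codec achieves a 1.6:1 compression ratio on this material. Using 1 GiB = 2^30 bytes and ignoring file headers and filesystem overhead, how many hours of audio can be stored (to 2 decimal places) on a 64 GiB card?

59.65 hours

Uncompressed byte rate = 64,000 × 2 × 4 = 512,000 bytes/s.
After 1.6:1 compression, effective rate ≈ 320000 bytes/s.
Capacity = 64 × 1,073,741,824 = 68,719,476,736 bytes.
68,719,476,736 / effective rate ≈ 214748.36 s → 59.65 hours.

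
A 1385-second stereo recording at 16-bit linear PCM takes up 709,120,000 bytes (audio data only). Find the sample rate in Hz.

128,000 Hz

Bytes = sample_rate × seconds × bytes_per_sample × channels.
sample_rate = 709,120,000 / (1,385 × 2 × 2) = 709,120,000 / 5,540 = 128,000 Hz.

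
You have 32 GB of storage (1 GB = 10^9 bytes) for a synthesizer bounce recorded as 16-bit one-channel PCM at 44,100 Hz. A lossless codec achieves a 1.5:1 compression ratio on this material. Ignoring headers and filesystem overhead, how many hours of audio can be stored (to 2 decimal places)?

Uncompressed byte rate = 44,100 × 2 × 1 = 88,200 bytes/s.
After 1.5:1 compression, effective rate ≈ 58800 bytes/s.
Capacity = 32 × 1,000,000,000 = 32,000,000,000 bytes.
32,000,000,000 / effective rate ≈ 544217.69 s → 151.17 hours.

151.17 hours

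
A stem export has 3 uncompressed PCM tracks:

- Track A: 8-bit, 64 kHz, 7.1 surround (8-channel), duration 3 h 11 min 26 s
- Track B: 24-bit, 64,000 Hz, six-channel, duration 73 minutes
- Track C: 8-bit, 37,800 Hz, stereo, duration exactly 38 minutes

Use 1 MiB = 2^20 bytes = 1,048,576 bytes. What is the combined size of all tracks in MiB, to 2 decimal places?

10584.79 MiB

Track A: 3 h 11 min 26 s = 11,486 s; 64,000 × 11,486 × 1 × 8 = 5,880,832,000 bytes.
Track B: 73 minutes = 4,380 s; 64,000 × 4,380 × 3 × 6 = 5,045,760,000 bytes.
Track C: exactly 38 minutes = 2,280 s; 37,800 × 2,280 × 1 × 2 = 172,368,000 bytes.
Total = 11,098,960,000 bytes = 10584.79 MiB.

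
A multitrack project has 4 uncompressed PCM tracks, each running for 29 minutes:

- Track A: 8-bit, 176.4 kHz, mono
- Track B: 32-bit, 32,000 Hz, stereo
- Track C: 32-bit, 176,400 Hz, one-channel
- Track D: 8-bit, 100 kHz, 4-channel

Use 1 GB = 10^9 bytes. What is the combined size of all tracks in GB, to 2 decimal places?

2.68 GB

29 minutes = 1,740 s.
Track A: 176,400 × 1,740 × 1 × 1 = 306,936,000 bytes.
Track B: 32,000 × 1,740 × 4 × 2 = 445,440,000 bytes.
Track C: 176,400 × 1,740 × 4 × 1 = 1,227,744,000 bytes.
Track D: 100,000 × 1,740 × 1 × 4 = 696,000,000 bytes.
Total = 2,676,120,000 bytes = 2.68 GB.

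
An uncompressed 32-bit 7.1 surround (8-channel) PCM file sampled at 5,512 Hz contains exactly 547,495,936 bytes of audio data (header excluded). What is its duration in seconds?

3,104 seconds

Byte rate = 5,512 × 4 × 8 = 176,384 bytes/s.
Duration = 547,495,936 / 176,384 = 3,104 s.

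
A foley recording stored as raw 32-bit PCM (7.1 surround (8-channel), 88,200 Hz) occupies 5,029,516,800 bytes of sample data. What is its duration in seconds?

Byte rate = 88,200 × 4 × 8 = 2,822,400 bytes/s.
Duration = 5,029,516,800 / 2,822,400 = 1,782 s.

1,782 seconds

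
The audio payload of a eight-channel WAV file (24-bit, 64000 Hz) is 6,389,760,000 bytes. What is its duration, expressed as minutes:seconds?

Byte rate = 64,000 × 3 × 8 = 1,536,000 bytes/s.
Duration = 6,389,760,000 / 1,536,000 = 4,160 s.
4,160 s = 69:20.

69:20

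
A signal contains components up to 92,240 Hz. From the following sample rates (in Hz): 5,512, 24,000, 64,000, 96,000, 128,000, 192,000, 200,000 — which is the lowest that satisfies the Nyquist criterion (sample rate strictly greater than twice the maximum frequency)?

192,000 Hz

Need sample rate > 2 × 92,240 = 184,480 Hz.
Lowest listed rate above 184,480 Hz is 192,000 Hz.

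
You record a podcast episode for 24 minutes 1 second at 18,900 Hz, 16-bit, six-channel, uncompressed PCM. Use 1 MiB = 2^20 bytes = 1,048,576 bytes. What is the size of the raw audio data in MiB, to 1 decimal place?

Duration = 24 minutes 1 second = 1,441 s.
Bytes = 18,900 samples/s × 1,441 s × 2 bytes/sample × 6 ch = 326,818,800 bytes.
326,818,800 / 1,048,576 = 311.7 MiB.

311.7 MiB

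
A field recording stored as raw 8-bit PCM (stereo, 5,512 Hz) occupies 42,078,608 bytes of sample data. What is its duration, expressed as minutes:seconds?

63:37

Byte rate = 5,512 × 1 × 2 = 11,024 bytes/s.
Duration = 42,078,608 / 11,024 = 3,817 s.
3,817 s = 63:37.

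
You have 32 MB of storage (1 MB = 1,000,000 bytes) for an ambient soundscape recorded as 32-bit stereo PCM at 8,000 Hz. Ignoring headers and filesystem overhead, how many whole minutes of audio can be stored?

8 minutes

Uncompressed byte rate = 8,000 × 4 × 2 = 64,000 bytes/s.
Capacity = 32 × 1,000,000 = 32,000,000 bytes.
32,000,000 / 64,000 ≈ 500 s → 8 minutes.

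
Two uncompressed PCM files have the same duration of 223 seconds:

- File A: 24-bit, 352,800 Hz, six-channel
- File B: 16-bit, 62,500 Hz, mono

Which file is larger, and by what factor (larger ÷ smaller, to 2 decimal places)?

File A, by a factor of 50.80

File A: 352,800 × 3 × 6 = 6,350,400 bytes/s.
File B: 62,500 × 2 × 1 = 125,000 bytes/s.
File A is larger; ratio = 1,416,139,200 / 27,875,000 = 50.80.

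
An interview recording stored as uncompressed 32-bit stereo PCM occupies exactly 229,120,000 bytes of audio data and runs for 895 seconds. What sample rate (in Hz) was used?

Bytes = sample_rate × seconds × bytes_per_sample × channels.
sample_rate = 229,120,000 / (895 × 4 × 2) = 229,120,000 / 7,160 = 32,000 Hz.

32,000 Hz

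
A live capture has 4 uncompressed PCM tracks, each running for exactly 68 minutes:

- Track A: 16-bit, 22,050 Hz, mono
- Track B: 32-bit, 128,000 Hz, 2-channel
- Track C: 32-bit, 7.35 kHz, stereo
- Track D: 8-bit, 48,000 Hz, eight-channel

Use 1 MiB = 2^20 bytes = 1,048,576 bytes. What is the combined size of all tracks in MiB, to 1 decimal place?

exactly 68 minutes = 4,080 s.
Track A: 22,050 × 4,080 × 2 × 1 = 179,928,000 bytes.
Track B: 128,000 × 4,080 × 4 × 2 = 4,177,920,000 bytes.
Track C: 7,350 × 4,080 × 4 × 2 = 239,904,000 bytes.
Track D: 48,000 × 4,080 × 1 × 8 = 1,566,720,000 bytes.
Total = 6,164,472,000 bytes = 5878.9 MiB.

5878.9 MiB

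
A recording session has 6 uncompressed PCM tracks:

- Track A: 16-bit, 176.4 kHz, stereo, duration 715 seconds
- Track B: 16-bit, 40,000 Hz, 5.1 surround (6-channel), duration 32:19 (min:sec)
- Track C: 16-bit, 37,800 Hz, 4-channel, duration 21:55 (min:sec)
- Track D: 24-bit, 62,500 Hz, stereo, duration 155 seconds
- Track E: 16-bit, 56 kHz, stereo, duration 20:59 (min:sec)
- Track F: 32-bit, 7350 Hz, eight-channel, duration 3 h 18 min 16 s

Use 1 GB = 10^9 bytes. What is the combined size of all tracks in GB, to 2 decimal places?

4.97 GB

Track A: 176,400 × 715 × 2 × 2 = 504,504,000 bytes.
Track B: 32:19 (min:sec) = 1,939 s; 40,000 × 1,939 × 2 × 6 = 930,720,000 bytes.
Track C: 21:55 (min:sec) = 1,315 s; 37,800 × 1,315 × 2 × 4 = 397,656,000 bytes.
Track D: 62,500 × 155 × 3 × 2 = 58,125,000 bytes.
Track E: 20:59 (min:sec) = 1,259 s; 56,000 × 1,259 × 2 × 2 = 282,016,000 bytes.
Track F: 3 h 18 min 16 s = 11,896 s; 7,350 × 11,896 × 4 × 8 = 2,797,939,200 bytes.
Total = 4,970,960,200 bytes = 4.97 GB.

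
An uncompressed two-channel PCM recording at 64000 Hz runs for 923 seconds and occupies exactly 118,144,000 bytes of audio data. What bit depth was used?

8 bits

Bytes per sample = 118,144,000 / (64,000 × 923 × 2) = 118,144,000 / 118,144,000 = 1.
Bit depth = 1 × 8 = 8 bits.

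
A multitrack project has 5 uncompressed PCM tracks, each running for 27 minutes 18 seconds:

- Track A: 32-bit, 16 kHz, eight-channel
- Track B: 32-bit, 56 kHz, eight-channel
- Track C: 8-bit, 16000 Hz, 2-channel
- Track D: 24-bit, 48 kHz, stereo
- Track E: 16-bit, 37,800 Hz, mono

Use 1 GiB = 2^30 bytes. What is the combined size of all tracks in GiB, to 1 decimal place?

4.1 GiB

27 minutes 18 seconds = 1,638 s.
Track A: 16,000 × 1,638 × 4 × 8 = 838,656,000 bytes.
Track B: 56,000 × 1,638 × 4 × 8 = 2,935,296,000 bytes.
Track C: 16,000 × 1,638 × 1 × 2 = 52,416,000 bytes.
Track D: 48,000 × 1,638 × 3 × 2 = 471,744,000 bytes.
Track E: 37,800 × 1,638 × 2 × 1 = 123,832,800 bytes.
Total = 4,421,944,800 bytes = 4.1 GiB.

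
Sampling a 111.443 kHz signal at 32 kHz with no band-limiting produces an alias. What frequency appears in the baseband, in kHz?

Nyquist = 32,000/2 = 16,000 Hz; 111,443 Hz exceeds it.
Alias = |111,443 − 3×32,000| = |111,443 − 96,000| = 15,443 Hz = 15.443 kHz.

15.443 kHz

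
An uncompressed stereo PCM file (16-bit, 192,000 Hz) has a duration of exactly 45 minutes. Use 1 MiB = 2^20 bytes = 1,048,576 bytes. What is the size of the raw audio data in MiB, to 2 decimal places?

1977.54 MiB

Duration = exactly 45 minutes = 2,700 s.
Bytes = 192,000 samples/s × 2,700 s × 2 bytes/sample × 2 ch = 2,073,600,000 bytes.
2,073,600,000 / 1,048,576 = 1977.54 MiB.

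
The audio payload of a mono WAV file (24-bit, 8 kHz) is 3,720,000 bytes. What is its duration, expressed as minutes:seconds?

Byte rate = 8,000 × 3 × 1 = 24,000 bytes/s.
Duration = 3,720,000 / 24,000 = 155 s.
155 s = 2:35.

2:35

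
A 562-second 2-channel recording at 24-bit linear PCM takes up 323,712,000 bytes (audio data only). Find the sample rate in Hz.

Bytes = sample_rate × seconds × bytes_per_sample × channels.
sample_rate = 323,712,000 / (562 × 3 × 2) = 323,712,000 / 3,372 = 96,000 Hz.

96,000 Hz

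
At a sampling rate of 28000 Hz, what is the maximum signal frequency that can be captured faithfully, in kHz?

Nyquist frequency = sample rate / 2 = 28,000 / 2 = 14 kHz.

14 kHz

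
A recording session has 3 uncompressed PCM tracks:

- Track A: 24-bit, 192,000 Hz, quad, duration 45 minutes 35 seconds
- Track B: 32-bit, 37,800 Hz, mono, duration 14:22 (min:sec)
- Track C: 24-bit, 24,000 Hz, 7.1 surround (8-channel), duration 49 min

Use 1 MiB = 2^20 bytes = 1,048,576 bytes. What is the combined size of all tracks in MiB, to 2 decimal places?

Track A: 45 minutes 35 seconds = 2,735 s; 192,000 × 2,735 × 3 × 4 = 6,301,440,000 bytes.
Track B: 14:22 (min:sec) = 862 s; 37,800 × 862 × 4 × 1 = 130,334,400 bytes.
Track C: 49 min = 2,940 s; 24,000 × 2,940 × 3 × 8 = 1,693,440,000 bytes.
Total = 8,125,214,400 bytes = 7748.81 MiB.

7748.81 MiB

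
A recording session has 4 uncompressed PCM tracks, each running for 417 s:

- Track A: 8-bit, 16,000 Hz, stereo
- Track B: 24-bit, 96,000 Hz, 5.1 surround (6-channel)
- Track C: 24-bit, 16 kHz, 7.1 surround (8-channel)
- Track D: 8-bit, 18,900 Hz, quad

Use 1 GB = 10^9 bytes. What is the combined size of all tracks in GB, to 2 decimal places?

Track A: 16,000 × 417 × 1 × 2 = 13,344,000 bytes.
Track B: 96,000 × 417 × 3 × 6 = 720,576,000 bytes.
Track C: 16,000 × 417 × 3 × 8 = 160,128,000 bytes.
Track D: 18,900 × 417 × 1 × 4 = 31,525,200 bytes.
Total = 925,573,200 bytes = 0.93 GB.

0.93 GB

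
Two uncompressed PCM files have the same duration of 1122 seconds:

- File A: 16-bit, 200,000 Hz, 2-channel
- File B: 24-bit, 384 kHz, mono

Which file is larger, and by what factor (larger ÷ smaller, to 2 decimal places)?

File B, by a factor of 1.44

File A: 200,000 × 2 × 2 = 800,000 bytes/s.
File B: 384,000 × 3 × 1 = 1,152,000 bytes/s.
File B is larger; ratio = 1,292,544,000 / 897,600,000 = 1.44.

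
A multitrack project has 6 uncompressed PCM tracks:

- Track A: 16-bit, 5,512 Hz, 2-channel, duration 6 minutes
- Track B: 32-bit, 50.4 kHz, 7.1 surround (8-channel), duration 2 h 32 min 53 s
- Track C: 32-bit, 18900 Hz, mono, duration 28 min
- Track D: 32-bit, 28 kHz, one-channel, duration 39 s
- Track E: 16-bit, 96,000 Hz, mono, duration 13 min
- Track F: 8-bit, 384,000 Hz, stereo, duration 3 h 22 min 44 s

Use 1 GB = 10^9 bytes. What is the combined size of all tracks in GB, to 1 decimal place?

Track A: 6 minutes = 360 s; 5,512 × 360 × 2 × 2 = 7,937,280 bytes.
Track B: 2 h 32 min 53 s = 9,173 s; 50,400 × 9,173 × 4 × 8 = 14,794,214,400 bytes.
Track C: 28 min = 1,680 s; 18,900 × 1,680 × 4 × 1 = 127,008,000 bytes.
Track D: 28,000 × 39 × 4 × 1 = 4,368,000 bytes.
Track E: 13 min = 780 s; 96,000 × 780 × 2 × 1 = 149,760,000 bytes.
Track F: 3 h 22 min 44 s = 12,164 s; 384,000 × 12,164 × 1 × 2 = 9,341,952,000 bytes.
Total = 24,425,239,680 bytes = 24.4 GB.

24.4 GB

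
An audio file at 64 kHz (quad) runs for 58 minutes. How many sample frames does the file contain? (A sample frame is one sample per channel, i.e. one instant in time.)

58 minutes = 3,480 s.
64,000 samples/s × 3,480 s = 222,720,000 frames.

222,720,000 sample frames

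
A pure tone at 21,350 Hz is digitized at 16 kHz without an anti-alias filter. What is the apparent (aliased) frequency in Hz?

5,350 Hz

Nyquist = 16,000/2 = 8,000 Hz; 21,350 Hz exceeds it.
Alias = |21,350 − 1×16,000| = |21,350 − 16,000| = 5,350 Hz.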